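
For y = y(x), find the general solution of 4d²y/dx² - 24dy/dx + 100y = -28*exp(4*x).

y = -7*exp(4*x)/17 + C1*cos(4*x)*exp(3*x) + C2*exp(3*x)*sin(4*x)

Divide through by 4: y'' - 6y' + 25y = -7*exp(4*x).
Characteristic equation r² - 6r + 25 = 0 has discriminant (-6)² - 4·(25) = -64 < 0, so r = 3 ± 4i.
Hence y_h = C1*cos(4*x)*exp(3*x) + C2*exp(3*x)*sin(4*x).
Try y_p = A*exp(4*x). Substituting into the equation and dividing by exp(4*x) gives A = -7/17, so y_p = -7*exp(4*x)/17.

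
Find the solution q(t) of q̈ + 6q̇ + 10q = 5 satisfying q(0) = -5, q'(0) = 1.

q = 1/2 - 31*exp(-3*t)*sin(t)/2 - 11*cos(t)*exp(-3*t)/2

Characteristic equation r² + 6r + 10 = 0 has discriminant (6)² - 4·(10) = -4 < 0, so r = -3 ± i.
Hence q_h = C1*cos(t)*exp(-3*t) + C2*exp(-3*t)*sin(t).
For the particular solution try q_p = A0. Substituting and matching coefficients of each power of t gives A0 = 1/2, so q_p = 1/2.
General solution: q = 1/2 + C1*cos(t)*exp(-3*t) + C2*exp(-3*t)*sin(t).
Apply the initial conditions: q(0) = 1/2 + C1 = -5 and q'(0) = C2 - 3*C1 = 1. Solving gives C1 = -11/2, C2 = -31/2.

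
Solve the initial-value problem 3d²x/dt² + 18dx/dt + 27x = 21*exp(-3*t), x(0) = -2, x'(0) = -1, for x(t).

x = -2*exp(-3*t) - 7*t*exp(-3*t) + 7*t**2*exp(-3*t)/2

Divide through by 3: x'' + 6x' + 9x = 7*exp(-3*t).
Characteristic equation r² + 6r + 9 = 0 has discriminant (6)² - 4·(9) = 0, so r = -3 is a repeated root.
Hence x_h = (C1 + C2*t)*exp(-3*t).
Since exp(-3*t) solves the homogeneous equation (r = -3 is a root of multiplicity 2), multiply the trial by t^2. Try x_p = A*t^2*exp(-3*t). Substituting into the equation and dividing by exp(-3*t) gives A = 7/2, so x_p = 7*t^2*exp(-3*t)/2.
General solution: x = C1*exp(-3*t) + 7*t^2*exp(-3*t)/2 + C2*t*exp(-3*t).
Apply the initial conditions: x(0) = C1 = -2 and x'(0) = C2 - 3*C1 = -1. Solving gives C1 = -2, C2 = -7.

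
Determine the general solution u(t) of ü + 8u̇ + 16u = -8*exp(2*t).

u = -2*exp(2*t)/9 + C1*exp(-4*t) + C2*t*exp(-4*t)

Characteristic equation r² + 8r + 16 = 0 has discriminant (8)² - 4·(16) = 0, so r = -4 is a repeated root.
Hence u_h = (C1 + C2*t)*exp(-4*t).
Try u_p = A*exp(2*t). Substituting into the equation and dividing by exp(2*t) gives A = -2/9, so u_p = -2*exp(2*t)/9.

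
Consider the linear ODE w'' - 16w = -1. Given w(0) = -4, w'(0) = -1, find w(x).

w = 1/16 - 69*exp(4*x)/32 - 61*exp(-4*x)/32

Characteristic equation r² - 16 = 0 factors as (r - 4)(r + 4) = 0, so r = 4, -4.
Hence w_h = C1*exp(4*x) + C2*exp(-4*x).
For the particular solution try w_p = A0. Substituting and matching coefficients of each power of x gives A0 = 1/16, so w_p = 1/16.
General solution: w = 1/16 + C1*exp(4*x) + C2*exp(-4*x).
Apply the initial conditions: w(0) = 1/16 + C1 + C2 = -4 and w'(0) = -4*C2 + 4*C1 = -1. Solving gives C1 = -69/32, C2 = -61/32.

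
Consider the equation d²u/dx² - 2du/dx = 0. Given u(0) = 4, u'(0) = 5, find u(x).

u = 3/2 + 5*exp(2*x)/2

Characteristic equation r² - 2r = 0 factors as (r - 2)r = 0, so r = 2, 0.
Hence u_h = C1*exp(2*x) + C2.
Apply the initial conditions: u(0) = C1 + C2 = 4 and u'(0) = 2*C1 = 5. Solving gives C1 = 5/2, C2 = 3/2.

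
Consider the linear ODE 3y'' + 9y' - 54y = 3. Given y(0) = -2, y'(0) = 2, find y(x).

y = -1/18 - 47*exp(-6*x)/54 - 29*exp(3*x)/27

Divide through by 3: y'' + 3y' - 18y = 1.
Characteristic equation r² + 3r - 18 = 0 factors as (r - 3)(r + 6) = 0, so r = 3, -6.
Hence y_h = C1*exp(3*x) + C2*exp(-6*x).
For the particular solution try y_p = A0. Substituting and matching coefficients of each power of x gives A0 = -1/18, so y_p = -1/18.
General solution: y = -1/18 + C1*exp(3*x) + C2*exp(-6*x).
Apply the initial conditions: y(0) = -1/18 + C1 + C2 = -2 and y'(0) = -6*C2 + 3*C1 = 2. Solving gives C1 = -29/27, C2 = -47/54.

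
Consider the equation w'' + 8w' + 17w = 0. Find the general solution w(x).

Characteristic equation r² + 8r + 17 = 0 has discriminant (8)² - 4·(17) = -4 < 0, so r = -4 ± i.
Hence w_h = C1*cos(x)*exp(-4*x) + C2*exp(-4*x)*sin(x).

w = C1*cos(x)*exp(-4*x) + C2*exp(-4*x)*sin(x)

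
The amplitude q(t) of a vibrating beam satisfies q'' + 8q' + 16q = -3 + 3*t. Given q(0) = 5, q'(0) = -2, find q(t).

q = -9/32 + 3*t/16 + 169*exp(-4*t)/32 + 303*t*exp(-4*t)/16

Characteristic equation r² + 8r + 16 = 0 has discriminant (8)² - 4·(16) = 0, so r = -4 is a repeated root.
Hence q_h = (C1 + C2*t)*exp(-4*t).
For the particular solution try q_p = A0 + A1*t. Substituting and matching coefficients of each power of t gives A0 = -9/32, A1 = 3/16, so q_p = -9/32 + 3*t/16.
General solution: q = -9/32 + 3*t/16 + C1*exp(-4*t) + C2*t*exp(-4*t).
Apply the initial conditions: q(0) = -9/32 + C1 = 5 and q'(0) = 3/16 + C2 - 4*C1 = -2. Solving gives C1 = 169/32, C2 = 303/16.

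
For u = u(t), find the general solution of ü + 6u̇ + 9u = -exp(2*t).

Characteristic equation r² + 6r + 9 = 0 has discriminant (6)² - 4·(9) = 0, so r = -3 is a repeated root.
Hence u_h = (C1 + C2*t)*exp(-3*t).
Try u_p = A*exp(2*t). Substituting into the equation and dividing by exp(2*t) gives A = -1/25, so u_p = -exp(2*t)/25.

u = -exp(2*t)/25 + C1*exp(-3*t) + C2*t*exp(-3*t)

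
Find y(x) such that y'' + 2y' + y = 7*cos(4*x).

y = -105*cos(4*x)/289 + 56*sin(4*x)/289 + C1*exp(-x) + C2*x*exp(-x)

Characteristic equation r² + 2r + 1 = 0 has discriminant (2)² - 4·(1) = 0, so r = -1 is a repeated root.
Hence y_h = (C1 + C2*x)*exp(-x).
Try y_p = A*cos(4*x) + B*sin(4*x). Substituting and equating the coefficients of cos(4x) and sin(4x) gives A = -105/289, B = 56/289, so y_p = -105*cos(4*x)/289 + 56*sin(4*x)/289.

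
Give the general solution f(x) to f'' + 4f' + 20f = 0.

Characteristic equation r² + 4r + 20 = 0 has discriminant (4)² - 4·(20) = -64 < 0, so r = -2 ± 4i.
Hence f_h = C1*cos(4*x)*exp(-2*x) + C2*exp(-2*x)*sin(4*x).

f = C1*cos(4*x)*exp(-2*x) + C2*exp(-2*x)*sin(4*x)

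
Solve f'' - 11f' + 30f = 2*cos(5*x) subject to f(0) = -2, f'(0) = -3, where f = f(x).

Characteristic equation r² - 11r + 30 = 0 factors as (r - 6)(r - 5) = 0, so r = 6, 5.
Hence f_h = C1*exp(6*x) + C2*exp(5*x).
Try f_p = A*cos(5*x) + B*sin(5*x). Substituting and equating the coefficients of cos(5x) and sin(5x) gives A = 1/305, B = -11/305, so f_p = -11*sin(5*x)/305 + cos(5*x)/305.
General solution: f = -11*sin(5*x)/305 + cos(5*x)/305 + C1*exp(6*x) + C2*exp(5*x).
Apply the initial conditions: f(0) = 1/305 + C1 + C2 = -2 and f'(0) = -11/61 + 5*C2 + 6*C1 = -3. Solving gives C1 = 439/61, C2 = -46/5.

f = -46*exp(5*x)/5 - 11*sin(5*x)/305 + cos(5*x)/305 + 439*exp(6*x)/61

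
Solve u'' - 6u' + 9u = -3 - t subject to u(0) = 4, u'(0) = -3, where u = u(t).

u = -11/27 - t/9 + 119*exp(3*t)/27 - 145*t*exp(3*t)/9

Characteristic equation r² - 6r + 9 = 0 has discriminant (-6)² - 4·(9) = 0, so r = 3 is a repeated root.
Hence u_h = (C1 + C2*t)*exp(3*t).
For the particular solution try u_p = A0 + A1*t. Substituting and matching coefficients of each power of t gives A0 = -11/27, A1 = -1/9, so u_p = -11/27 - t/9.
General solution: u = -11/27 - t/9 + C1*exp(3*t) + C2*t*exp(3*t).
Apply the initial conditions: u(0) = -11/27 + C1 = 4 and u'(0) = -1/9 + C2 + 3*C1 = -3. Solving gives C1 = 119/27, C2 = -145/9.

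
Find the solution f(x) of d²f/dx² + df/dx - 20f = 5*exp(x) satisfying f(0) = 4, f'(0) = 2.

Characteristic equation r² + r - 20 = 0 factors as (r + 5)(r - 4) = 0, so r = -5, 4.
Hence f_h = C1*exp(-5*x) + C2*exp(4*x).
Try f_p = A*exp(x). Substituting into the equation and dividing by exp(x) gives A = -5/18, so f_p = -5*exp(x)/18.
General solution: f = -5*exp(x)/18 + C1*exp(-5*x) + C2*exp(4*x).
Apply the initial conditions: f(0) = -5/18 + C1 + C2 = 4 and f'(0) = -5/18 - 5*C1 + 4*C2 = 2. Solving gives C1 = 89/54, C2 = 71/27.

f = -5*exp(x)/18 + 71*exp(4*x)/27 + 89*exp(-5*x)/54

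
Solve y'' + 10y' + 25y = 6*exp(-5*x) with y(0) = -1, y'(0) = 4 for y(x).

y = -exp(-5*x) - x*exp(-5*x) + 3*x**2*exp(-5*x)

Characteristic equation r² + 10r + 25 = 0 has discriminant (10)² - 4·(25) = 0, so r = -5 is a repeated root.
Hence y_h = (C1 + C2*x)*exp(-5*x).
Since exp(-5*x) solves the homogeneous equation (r = -5 is a root of multiplicity 2), multiply the trial by x^2. Try y_p = A*x^2*exp(-5*x). Substituting into the equation and dividing by exp(-5*x) gives A = 3, so y_p = 3*x^2*exp(-5*x).
General solution: y = C1*exp(-5*x) + 3*x^2*exp(-5*x) + C2*x*exp(-5*x).
Apply the initial conditions: y(0) = C1 = -1 and y'(0) = C2 - 5*C1 = 4. Solving gives C1 = -1, C2 = -1.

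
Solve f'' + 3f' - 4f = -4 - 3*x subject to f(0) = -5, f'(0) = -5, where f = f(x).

f = 25/16 - 32*exp(x)/5 - 13*exp(-4*x)/80 + 3*x/4

Characteristic equation r² + 3r - 4 = 0 factors as (r - 1)(r + 4) = 0, so r = 1, -4.
Hence f_h = C1*exp(x) + C2*exp(-4*x).
For the particular solution try f_p = A0 + A1*x. Substituting and matching coefficients of each power of x gives A0 = 25/16, A1 = 3/4, so f_p = 25/16 + 3*x/4.
General solution: f = 25/16 + 3*x/4 + C1*exp(x) + C2*exp(-4*x).
Apply the initial conditions: f(0) = 25/16 + C1 + C2 = -5 and f'(0) = 3/4 + C1 - 4*C2 = -5. Solving gives C1 = -32/5, C2 = -13/80.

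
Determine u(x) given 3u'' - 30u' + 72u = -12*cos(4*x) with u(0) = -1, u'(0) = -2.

u = -7*exp(4*x)/4 - cos(4*x)/52 + 5*sin(4*x)/52 + 10*exp(6*x)/13

Divide through by 3: u'' - 10u' + 24u = -4*cos(4*x).
Characteristic equation r² - 10r + 24 = 0 factors as (r - 4)(r - 6) = 0, so r = 4, 6.
Hence u_h = C1*exp(4*x) + C2*exp(6*x).
Try u_p = A*cos(4*x) + B*sin(4*x). Substituting and equating the coefficients of cos(4x) and sin(4x) gives A = -1/52, B = 5/52, so u_p = -cos(4*x)/52 + 5*sin(4*x)/52.
General solution: u = -cos(4*x)/52 + 5*sin(4*x)/52 + C1*exp(4*x) + C2*exp(6*x).
Apply the initial conditions: u(0) = -1/52 + C1 + C2 = -1 and u'(0) = 5/13 + 4*C1 + 6*C2 = -2. Solving gives C1 = -7/4, C2 = 10/13.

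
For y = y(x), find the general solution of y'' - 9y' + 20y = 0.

Characteristic equation r² - 9r + 20 = 0 factors as (r - 5)(r - 4) = 0, so r = 5, 4.
Hence y_h = C1*exp(5*x) + C2*exp(4*x).

y = C1*exp(5*x) + C2*exp(4*x)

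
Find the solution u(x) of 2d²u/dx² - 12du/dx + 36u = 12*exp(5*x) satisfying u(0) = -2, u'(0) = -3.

Divide through by 2: u'' - 6u' + 18u = 6*exp(5*x).
Characteristic equation r² - 6r + 18 = 0 has discriminant (-6)² - 4·(18) = -36 < 0, so r = 3 ± 3i.
Hence u_h = C1*cos(3*x)*exp(3*x) + C2*exp(3*x)*sin(3*x).
Try u_p = A*exp(5*x). Substituting into the equation and dividing by exp(5*x) gives A = 6/13, so u_p = 6*exp(5*x)/13.
General solution: u = 6*exp(5*x)/13 + C1*cos(3*x)*exp(3*x) + C2*exp(3*x)*sin(3*x).
Apply the initial conditions: u(0) = 6/13 + C1 = -2 and u'(0) = 30/13 + 3*C1 + 3*C2 = -3. Solving gives C1 = -32/13, C2 = 9/13.

u = 6*exp(5*x)/13 - 32*cos(3*x)*exp(3*x)/13 + 9*exp(3*x)*sin(3*x)/13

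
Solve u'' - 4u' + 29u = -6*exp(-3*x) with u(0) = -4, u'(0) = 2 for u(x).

Characteristic equation r² - 4r + 29 = 0 has discriminant (-4)² - 4·(29) = -100 < 0, so r = 2 ± 5i.
Hence u_h = C1*cos(5*x)*exp(2*x) + C2*exp(2*x)*sin(5*x).
Try u_p = A*exp(-3*x). Substituting into the equation and dividing by exp(-3*x) gives A = -3/25, so u_p = -3*exp(-3*x)/25.
General solution: u = -3*exp(-3*x)/25 + C1*cos(5*x)*exp(2*x) + C2*exp(2*x)*sin(5*x).
Apply the initial conditions: u(0) = -3/25 + C1 = -4 and u'(0) = 9/25 + 2*C1 + 5*C2 = 2. Solving gives C1 = -97/25, C2 = 47/25.

u = -3*exp(-3*x)/25 - 97*cos(5*x)*exp(2*x)/25 + 47*exp(2*x)*sin(5*x)/25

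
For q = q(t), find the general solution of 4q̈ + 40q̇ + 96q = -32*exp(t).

q = -8*exp(t)/35 + C1*exp(-4*t) + C2*exp(-6*t)

Divide through by 4: q'' + 10q' + 24q = -8*exp(t).
Characteristic equation r² + 10r + 24 = 0 factors as (r + 4)(r + 6) = 0, so r = -4, -6.
Hence q_h = C1*exp(-4*t) + C2*exp(-6*t).
Try q_p = A*exp(t). Substituting into the equation and dividing by exp(t) gives A = -8/35, so q_p = -8*exp(t)/35.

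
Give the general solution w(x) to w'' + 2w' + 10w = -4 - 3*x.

Characteristic equation r² + 2r + 10 = 0 has discriminant (2)² - 4·(10) = -36 < 0, so r = -1 ± 3i.
Hence w_h = C1*cos(3*x)*exp(-x) + C2*exp(-x)*sin(3*x).
For the particular solution try w_p = A0 + A1*x. Substituting and matching coefficients of each power of x gives A0 = -17/50, A1 = -3/10, so w_p = -17/50 - 3*x/10.

w = -17/50 - 3*x/10 + C1*cos(3*x)*exp(-x) + C2*exp(-x)*sin(3*x)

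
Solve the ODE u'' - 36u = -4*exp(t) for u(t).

Characteristic equation r² - 36 = 0 factors as (r + 6)(r - 6) = 0, so r = -6, 6.
Hence u_h = C1*exp(-6*t) + C2*exp(6*t).
Try u_p = A*exp(t). Substituting into the equation and dividing by exp(t) gives A = 4/35, so u_p = 4*exp(t)/35.

u = 4*exp(t)/35 + C1*exp(-6*t) + C2*exp(6*t)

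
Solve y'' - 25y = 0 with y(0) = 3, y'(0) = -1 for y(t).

Characteristic equation r² - 25 = 0 factors as (r - 5)(r + 5) = 0, so r = 5, -5.
Hence y_h = C1*exp(5*t) + C2*exp(-5*t).
Apply the initial conditions: y(0) = C1 + C2 = 3 and y'(0) = -5*C2 + 5*C1 = -1. Solving gives C1 = 7/5, C2 = 8/5.

y = 7*exp(5*t)/5 + 8*exp(-5*t)/5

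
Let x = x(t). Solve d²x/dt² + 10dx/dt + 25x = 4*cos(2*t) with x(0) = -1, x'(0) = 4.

x = -925*exp(-5*t)/841 + 80*sin(2*t)/841 + 84*cos(2*t)/841 - 49*t*exp(-5*t)/29

Characteristic equation r² + 10r + 25 = 0 has discriminant (10)² - 4·(25) = 0, so r = -5 is a repeated root.
Hence x_h = (C1 + C2*t)*exp(-5*t).
Try x_p = A*cos(2*t) + B*sin(2*t). Substituting and equating the coefficients of cos(2t) and sin(2t) gives A = 84/841, B = 80/841, so x_p = 80*sin(2*t)/841 + 84*cos(2*t)/841.
General solution: x = 80*sin(2*t)/841 + 84*cos(2*t)/841 + C1*exp(-5*t) + C2*t*exp(-5*t).
Apply the initial conditions: x(0) = 84/841 + C1 = -1 and x'(0) = 160/841 + C2 - 5*C1 = 4. Solving gives C1 = -925/841, C2 = -49/29.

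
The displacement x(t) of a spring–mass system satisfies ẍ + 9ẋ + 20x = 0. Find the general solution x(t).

Characteristic equation r² + 9r + 20 = 0 factors as (r + 4)(r + 5) = 0, so r = -4, -5.
Hence x_h = C1*exp(-4*t) + C2*exp(-5*t).

x = C1*exp(-4*t) + C2*exp(-5*t)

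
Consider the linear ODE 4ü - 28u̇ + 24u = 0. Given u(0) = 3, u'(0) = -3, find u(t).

u = -6*exp(6*t)/5 + 21*exp(t)/5

Divide through by 4: u'' - 7u' + 6u = 0.
Characteristic equation r² - 7r + 6 = 0 factors as (r - 6)(r - 1) = 0, so r = 6, 1.
Hence u_h = C1*exp(6*t) + C2*exp(t).
Apply the initial conditions: u(0) = C1 + C2 = 3 and u'(0) = C2 + 6*C1 = -3. Solving gives C1 = -6/5, C2 = 21/5.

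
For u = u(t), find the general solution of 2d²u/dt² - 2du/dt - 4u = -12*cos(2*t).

u = 3*sin(2*t)/10 + 9*cos(2*t)/10 + C1*exp(-t) + C2*exp(2*t)

Divide through by 2: u'' - u' - 2u = -6*cos(2*t).
Characteristic equation r² - r - 2 = 0 factors as (r + 1)(r - 2) = 0, so r = -1, 2.
Hence u_h = C1*exp(-t) + C2*exp(2*t).
Try u_p = A*cos(2*t) + B*sin(2*t). Substituting and equating the coefficients of cos(2t) and sin(2t) gives A = 9/10, B = 3/10, so u_p = 3*sin(2*t)/10 + 9*cos(2*t)/10.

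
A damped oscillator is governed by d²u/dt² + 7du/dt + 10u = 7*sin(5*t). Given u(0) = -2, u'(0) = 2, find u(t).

u = -197*exp(-2*t)/87 - 49*cos(5*t)/290 - 21*sin(5*t)/290 + 13*exp(-5*t)/30

Characteristic equation r² + 7r + 10 = 0 factors as (r + 2)(r + 5) = 0, so r = -2, -5.
Hence u_h = C1*exp(-2*t) + C2*exp(-5*t).
Try u_p = A*cos(5*t) + B*sin(5*t). Substituting and equating the coefficients of cos(5t) and sin(5t) gives A = -49/290, B = -21/290, so u_p = -49*cos(5*t)/290 - 21*sin(5*t)/290.
General solution: u = -49*cos(5*t)/290 - 21*sin(5*t)/290 + C1*exp(-2*t) + C2*exp(-5*t).
Apply the initial conditions: u(0) = -49/290 + C1 + C2 = -2 and u'(0) = -21/58 - 5*C2 - 2*C1 = 2. Solving gives C1 = -197/87, C2 = 13/30.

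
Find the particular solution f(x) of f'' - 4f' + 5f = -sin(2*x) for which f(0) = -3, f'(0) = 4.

Characteristic equation r² - 4r + 5 = 0 has discriminant (-4)² - 4·(5) = -4 < 0, so r = 2 ± i.
Hence f_h = C1*cos(x)*exp(2*x) + C2*exp(2*x)*sin(x).
Try f_p = A*cos(2*x) + B*sin(2*x). Substituting and equating the coefficients of cos(2x) and sin(2x) gives A = -8/65, B = -1/65, so f_p = -8*cos(2*x)/65 - sin(2*x)/65.
General solution: f = -8*cos(2*x)/65 - sin(2*x)/65 + C1*cos(x)*exp(2*x) + C2*exp(2*x)*sin(x).
Apply the initial conditions: f(0) = -8/65 + C1 = -3 and f'(0) = -2/65 + C2 + 2*C1 = 4. Solving gives C1 = -187/65, C2 = 636/65.

f = -8*cos(2*x)/65 - sin(2*x)/65 - 187*cos(x)*exp(2*x)/65 + 636*exp(2*x)*sin(x)/65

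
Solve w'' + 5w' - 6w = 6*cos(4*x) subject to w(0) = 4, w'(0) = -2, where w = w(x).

Characteristic equation r² + 5r - 6 = 0 factors as (r - 1)(r + 6) = 0, so r = 1, -6.
Hence w_h = C1*exp(x) + C2*exp(-6*x).
Try w_p = A*cos(4*x) + B*sin(4*x). Substituting and equating the coefficients of cos(4x) and sin(4x) gives A = -33/221, B = 30/221, so w_p = -33*cos(4*x)/221 + 30*sin(4*x)/221.
General solution: w = -33*cos(4*x)/221 + 30*sin(4*x)/221 + C1*exp(x) + C2*exp(-6*x).
Apply the initial conditions: w(0) = -33/221 + C1 + C2 = 4 and w'(0) = 120/221 + C1 - 6*C2 = -2. Solving gives C1 = 380/119, C2 = 87/91.

w = -33*cos(4*x)/221 + 30*sin(4*x)/221 + 87*exp(-6*x)/91 + 380*exp(x)/119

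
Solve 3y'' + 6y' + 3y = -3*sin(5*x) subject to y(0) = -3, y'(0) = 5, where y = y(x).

Divide through by 3: y'' + 2y' + y = -sin(5*x).
Characteristic equation r² + 2r + 1 = 0 has discriminant (2)² - 4·(1) = 0, so r = -1 is a repeated root.
Hence y_h = (C1 + C2*x)*exp(-x).
Try y_p = A*cos(5*x) + B*sin(5*x). Substituting and equating the coefficients of cos(5x) and sin(5x) gives A = 5/338, B = 6/169, so y_p = 5*cos(5*x)/338 + 6*sin(5*x)/169.
General solution: y = 5*cos(5*x)/338 + 6*sin(5*x)/169 + C1*exp(-x) + C2*x*exp(-x).
Apply the initial conditions: y(0) = 5/338 + C1 = -3 and y'(0) = 30/169 + C2 - C1 = 5. Solving gives C1 = -1019/338, C2 = 47/26.

y = -1019*exp(-x)/338 + 5*cos(5*x)/338 + 6*sin(5*x)/169 + 47*x*exp(-x)/26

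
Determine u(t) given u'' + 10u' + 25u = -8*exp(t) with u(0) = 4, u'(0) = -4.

Characteristic equation r² + 10r + 25 = 0 has discriminant (10)² - 4·(25) = 0, so r = -5 is a repeated root.
Hence u_h = (C1 + C2*t)*exp(-5*t).
Try u_p = A*exp(t). Substituting into the equation and dividing by exp(t) gives A = -2/9, so u_p = -2*exp(t)/9.
General solution: u = -2*exp(t)/9 + C1*exp(-5*t) + C2*t*exp(-5*t).
Apply the initial conditions: u(0) = -2/9 + C1 = 4 and u'(0) = -2/9 + C2 - 5*C1 = -4. Solving gives C1 = 38/9, C2 = 52/3.

u = -2*exp(t)/9 + 38*exp(-5*t)/9 + 52*t*exp(-5*t)/3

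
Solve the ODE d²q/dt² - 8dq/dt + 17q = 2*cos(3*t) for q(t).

q = -3*sin(3*t)/40 + cos(3*t)/40 + C1*cos(t)*exp(4*t) + C2*exp(4*t)*sin(t)

Characteristic equation r² - 8r + 17 = 0 has discriminant (-8)² - 4·(17) = -4 < 0, so r = 4 ± i.
Hence q_h = C1*cos(t)*exp(4*t) + C2*exp(4*t)*sin(t).
Try q_p = A*cos(3*t) + B*sin(3*t). Substituting and equating the coefficients of cos(3t) and sin(3t) gives A = 1/40, B = -3/40, so q_p = -3*sin(3*t)/40 + cos(3*t)/40.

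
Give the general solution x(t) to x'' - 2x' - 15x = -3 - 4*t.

x = 37/225 + 4*t/15 + C1*exp(-3*t) + C2*exp(5*t)

Characteristic equation r² - 2r - 15 = 0 factors as (r + 3)(r - 5) = 0, so r = -3, 5.
Hence x_h = C1*exp(-3*t) + C2*exp(5*t).
For the particular solution try x_p = A0 + A1*t. Substituting and matching coefficients of each power of t gives A0 = 37/225, A1 = 4/15, so x_p = 37/225 + 4*t/15.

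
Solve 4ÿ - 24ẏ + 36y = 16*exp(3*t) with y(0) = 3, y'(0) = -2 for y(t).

y = 3*exp(3*t) - 11*t*exp(3*t) + 2*t**2*exp(3*t)

Divide through by 4: y'' - 6y' + 9y = 4*exp(3*t).
Characteristic equation r² - 6r + 9 = 0 has discriminant (-6)² - 4·(9) = 0, so r = 3 is a repeated root.
Hence y_h = (C1 + C2*t)*exp(3*t).
Since exp(3*t) solves the homogeneous equation (r = 3 is a root of multiplicity 2), multiply the trial by t^2. Try y_p = A*t^2*exp(3*t). Substituting into the equation and dividing by exp(3*t) gives A = 2, so y_p = 2*t^2*exp(3*t).
General solution: y = C1*exp(3*t) + 2*t^2*exp(3*t) + C2*t*exp(3*t).
Apply the initial conditions: y(0) = C1 = 3 and y'(0) = C2 + 3*C1 = -2. Solving gives C1 = 3, C2 = -11.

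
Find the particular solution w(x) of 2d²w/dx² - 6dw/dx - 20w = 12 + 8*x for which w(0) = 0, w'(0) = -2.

w = -12/25 - 16*exp(5*x)/175 - 2*x/5 + 4*exp(-2*x)/7

Divide through by 2: w'' - 3w' - 10w = 6 + 4*x.
Characteristic equation r² - 3r - 10 = 0 factors as (r + 2)(r - 5) = 0, so r = -2, 5.
Hence w_h = C1*exp(-2*x) + C2*exp(5*x).
For the particular solution try w_p = A0 + A1*x. Substituting and matching coefficients of each power of x gives A0 = -12/25, A1 = -2/5, so w_p = -12/25 - 2*x/5.
General solution: w = -12/25 - 2*x/5 + C1*exp(-2*x) + C2*exp(5*x).
Apply the initial conditions: w(0) = -12/25 + C1 + C2 = 0 and w'(0) = -2/5 - 2*C1 + 5*C2 = -2. Solving gives C1 = 4/7, C2 = -16/175.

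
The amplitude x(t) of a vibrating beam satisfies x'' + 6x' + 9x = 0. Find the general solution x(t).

Characteristic equation r² + 6r + 9 = 0 has discriminant (6)² - 4·(9) = 0, so r = -3 is a repeated root.
Hence x_h = (C1 + C2*t)*exp(-3*t).

x = C1*exp(-3*t) + C2*t*exp(-3*t)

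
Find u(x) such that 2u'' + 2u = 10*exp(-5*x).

Divide through by 2: u'' + u = 5*exp(-5*x).
Characteristic equation r² + 1 = 0 has discriminant (0)² - 4·(1) = -4 < 0, so r = ± i.
Hence u_h = C1*cos(x) + C2*sin(x).
Try u_p = A*exp(-5*x). Substituting into the equation and dividing by exp(-5*x) gives A = 5/26, so u_p = 5*exp(-5*x)/26.

u = 5*exp(-5*x)/26 + C1*cos(x) + C2*sin(x)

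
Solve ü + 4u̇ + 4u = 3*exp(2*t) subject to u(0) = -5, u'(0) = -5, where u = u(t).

u = -83*exp(-2*t)/16 + 3*exp(2*t)/16 - 63*t*exp(-2*t)/4

Characteristic equation r² + 4r + 4 = 0 has discriminant (4)² - 4·(4) = 0, so r = -2 is a repeated root.
Hence u_h = (C1 + C2*t)*exp(-2*t).
Try u_p = A*exp(2*t). Substituting into the equation and dividing by exp(2*t) gives A = 3/16, so u_p = 3*exp(2*t)/16.
General solution: u = 3*exp(2*t)/16 + C1*exp(-2*t) + C2*t*exp(-2*t).
Apply the initial conditions: u(0) = 3/16 + C1 = -5 and u'(0) = 3/8 + C2 - 2*C1 = -5. Solving gives C1 = -83/16, C2 = -63/4.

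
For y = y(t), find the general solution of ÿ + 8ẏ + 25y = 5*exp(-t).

Characteristic equation r² + 8r + 25 = 0 has discriminant (8)² - 4·(25) = -36 < 0, so r = -4 ± 3i.
Hence y_h = C1*cos(3*t)*exp(-4*t) + C2*exp(-4*t)*sin(3*t).
Try y_p = A*exp(-t). Substituting into the equation and dividing by exp(-t) gives A = 5/18, so y_p = 5*exp(-t)/18.

y = 5*exp(-t)/18 + C1*cos(3*t)*exp(-4*t) + C2*exp(-4*t)*sin(3*t)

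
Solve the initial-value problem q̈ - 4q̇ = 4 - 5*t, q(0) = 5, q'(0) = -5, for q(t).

q = 389/64 - 69*exp(4*t)/64 - 11*t/16 + 5*t**2/8

Characteristic equation r² - 4r = 0 factors as (r - 4)r = 0, so r = 4, 0.
Hence q_h = C1*exp(4*t) + C2.
Since 0 is a characteristic root (multiplicity 1), multiply the polynomial trial by t: try q_p = t*(A0 + A1*t). Substituting and matching coefficients of each power of t gives A0 = -11/16, A1 = 5/8, so q_p = -11*t/16 + 5*t^2/8.
General solution: q = C2 - 11*t/16 + 5*t^2/8 + C1*exp(4*t).
Apply the initial conditions: q(0) = C1 + C2 = 5 and q'(0) = -11/16 + 4*C1 = -5. Solving gives C1 = -69/64, C2 = 389/64.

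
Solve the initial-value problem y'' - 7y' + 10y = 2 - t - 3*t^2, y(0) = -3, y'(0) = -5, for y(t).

Characteristic equation r² - 7r + 10 = 0 factors as (r - 2)(r - 5) = 0, so r = 2, 5.
Hence y_h = C1*exp(2*t) + C2*exp(5*t).
For the particular solution try y_p = A0 + A1*t + A2*t^2. Substituting and matching coefficients of each power of t gives A0 = -13/125, A1 = -13/25, A2 = -3/10, so y_p = -13/125 - 13*t/25 - 3*t^2/10.
General solution: y = -13/125 - 13*t/25 - 3*t^2/10 + C1*exp(2*t) + C2*exp(5*t).
Apply the initial conditions: y(0) = -13/125 + C1 + C2 = -3 and y'(0) = -13/25 + 2*C1 + 5*C2 = -5. Solving gives C1 = -10/3, C2 = 164/375.

y = -13/125 - 13*t/25 - 10*exp(2*t)/3 - 3*t**2/10 + 164*exp(5*t)/375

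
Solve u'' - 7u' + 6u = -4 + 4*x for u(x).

u = 1/9 + 2*x/3 + C1*exp(x) + C2*exp(6*x)

Characteristic equation r² - 7r + 6 = 0 factors as (r - 1)(r - 6) = 0, so r = 1, 6.
Hence u_h = C1*exp(x) + C2*exp(6*x).
For the particular solution try u_p = A0 + A1*x. Substituting and matching coefficients of each power of x gives A0 = 1/9, A1 = 2/3, so u_p = 1/9 + 2*x/3.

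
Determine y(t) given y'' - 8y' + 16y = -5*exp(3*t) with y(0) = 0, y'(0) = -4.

y = -5*exp(3*t) + 5*exp(4*t) - 9*t*exp(4*t)

Characteristic equation r² - 8r + 16 = 0 has discriminant (-8)² - 4·(16) = 0, so r = 4 is a repeated root.
Hence y_h = (C1 + C2*t)*exp(4*t).
Try y_p = A*exp(3*t). Substituting into the equation and dividing by exp(3*t) gives A = -5, so y_p = -5*exp(3*t).
General solution: y = -5*exp(3*t) + C1*exp(4*t) + C2*t*exp(4*t).
Apply the initial conditions: y(0) = -5 + C1 = 0 and y'(0) = -15 + C2 + 4*C1 = -4. Solving gives C1 = 5, C2 = -9.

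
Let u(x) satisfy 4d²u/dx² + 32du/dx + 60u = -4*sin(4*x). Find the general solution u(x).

u = sin(4*x)/1025 + 32*cos(4*x)/1025 + C1*exp(-5*x) + C2*exp(-3*x)

Divide through by 4: u'' + 8u' + 15u = -sin(4*x).
Characteristic equation r² + 8r + 15 = 0 factors as (r + 5)(r + 3) = 0, so r = -5, -3.
Hence u_h = C1*exp(-5*x) + C2*exp(-3*x).
Try u_p = A*cos(4*x) + B*sin(4*x). Substituting and equating the coefficients of cos(4x) and sin(4x) gives A = 32/1025, B = 1/1025, so u_p = sin(4*x)/1025 + 32*cos(4*x)/1025.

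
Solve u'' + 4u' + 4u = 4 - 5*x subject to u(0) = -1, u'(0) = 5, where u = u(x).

u = 9/4 - 13*exp(-2*x)/4 - 5*x/4 - x*exp(-2*x)/4

Characteristic equation r² + 4r + 4 = 0 has discriminant (4)² - 4·(4) = 0, so r = -2 is a repeated root.
Hence u_h = (C1 + C2*x)*exp(-2*x).
For the particular solution try u_p = A0 + A1*x. Substituting and matching coefficients of each power of x gives A0 = 9/4, A1 = -5/4, so u_p = 9/4 - 5*x/4.
General solution: u = 9/4 - 5*x/4 + C1*exp(-2*x) + C2*x*exp(-2*x).
Apply the initial conditions: u(0) = 9/4 + C1 = -1 and u'(0) = -5/4 + C2 - 2*C1 = 5. Solving gives C1 = -13/4, C2 = -1/4.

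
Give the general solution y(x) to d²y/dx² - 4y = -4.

Characteristic equation r² - 4 = 0 factors as (r - 2)(r + 2) = 0, so r = 2, -2.
Hence y_h = C1*exp(2*x) + C2*exp(-2*x).
For the particular solution try y_p = A0. Substituting and matching coefficients of each power of x gives A0 = 1, so y_p = 1.

y = 1 + C1*exp(2*x) + C2*exp(-2*x)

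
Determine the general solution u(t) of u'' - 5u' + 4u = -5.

u = -5/4 + C1*exp(t) + C2*exp(4*t)

Characteristic equation r² - 5r + 4 = 0 factors as (r - 1)(r - 4) = 0, so r = 1, 4.
Hence u_h = C1*exp(t) + C2*exp(4*t).
For the particular solution try u_p = A0. Substituting and matching coefficients of each power of t gives A0 = -5/4, so u_p = -5/4.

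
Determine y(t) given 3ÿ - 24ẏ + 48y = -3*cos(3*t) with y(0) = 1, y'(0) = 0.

Divide through by 3: y'' - 8y' + 16y = -cos(3*t).
Characteristic equation r² - 8r + 16 = 0 has discriminant (-8)² - 4·(16) = 0, so r = 4 is a repeated root.
Hence y_h = (C1 + C2*t)*exp(4*t).
Try y_p = A*cos(3*t) + B*sin(3*t). Substituting and equating the coefficients of cos(3t) and sin(3t) gives A = -7/625, B = 24/625, so y_p = -7*cos(3*t)/625 + 24*sin(3*t)/625.
General solution: y = -7*cos(3*t)/625 + 24*sin(3*t)/625 + C1*exp(4*t) + C2*t*exp(4*t).
Apply the initial conditions: y(0) = -7/625 + C1 = 1 and y'(0) = 72/625 + C2 + 4*C1 = 0. Solving gives C1 = 632/625, C2 = -104/25.

y = -7*cos(3*t)/625 + 24*sin(3*t)/625 + 632*exp(4*t)/625 - 104*t*exp(4*t)/25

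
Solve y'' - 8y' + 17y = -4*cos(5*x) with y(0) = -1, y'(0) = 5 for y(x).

y = cos(5*x)/52 + 5*sin(5*x)/52 - 53*cos(x)*exp(4*x)/52 + 447*exp(4*x)*sin(x)/52

Characteristic equation r² - 8r + 17 = 0 has discriminant (-8)² - 4·(17) = -4 < 0, so r = 4 ± i.
Hence y_h = C1*cos(x)*exp(4*x) + C2*exp(4*x)*sin(x).
Try y_p = A*cos(5*x) + B*sin(5*x). Substituting and equating the coefficients of cos(5x) and sin(5x) gives A = 1/52, B = 5/52, so y_p = cos(5*x)/52 + 5*sin(5*x)/52.
General solution: y = cos(5*x)/52 + 5*sin(5*x)/52 + C1*cos(x)*exp(4*x) + C2*exp(4*x)*sin(x).
Apply the initial conditions: y(0) = 1/52 + C1 = -1 and y'(0) = 25/52 + C2 + 4*C1 = 5. Solving gives C1 = -53/52, C2 = 447/52.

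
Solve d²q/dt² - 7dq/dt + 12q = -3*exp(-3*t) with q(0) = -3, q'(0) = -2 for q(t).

q = -19*exp(3*t)/2 - exp(-3*t)/14 + 46*exp(4*t)/7

Characteristic equation r² - 7r + 12 = 0 factors as (r - 3)(r - 4) = 0, so r = 3, 4.
Hence q_h = C1*exp(3*t) + C2*exp(4*t).
Try q_p = A*exp(-3*t). Substituting into the equation and dividing by exp(-3*t) gives A = -1/14, so q_p = -exp(-3*t)/14.
General solution: q = -exp(-3*t)/14 + C1*exp(3*t) + C2*exp(4*t).
Apply the initial conditions: q(0) = -1/14 + C1 + C2 = -3 and q'(0) = 3/14 + 3*C1 + 4*C2 = -2. Solving gives C1 = -19/2, C2 = 46/7.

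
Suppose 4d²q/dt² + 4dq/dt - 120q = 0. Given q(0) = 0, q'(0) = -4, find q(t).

q = -4*exp(5*t)/11 + 4*exp(-6*t)/11

Divide through by 4: q'' + q' - 30q = 0.
Characteristic equation r² + r - 30 = 0 factors as (r - 5)(r + 6) = 0, so r = 5, -6.
Hence q_h = C1*exp(5*t) + C2*exp(-6*t).
Apply the initial conditions: q(0) = C1 + C2 = 0 and q'(0) = -6*C2 + 5*C1 = -4. Solving gives C1 = -4/11, C2 = 4/11.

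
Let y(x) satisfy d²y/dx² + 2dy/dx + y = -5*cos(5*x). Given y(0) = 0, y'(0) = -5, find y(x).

Characteristic equation r² + 2r + 1 = 0 has discriminant (2)² - 4·(1) = 0, so r = -1 is a repeated root.
Hence y_h = (C1 + C2*x)*exp(-x).
Try y_p = A*cos(5*x) + B*sin(5*x). Substituting and equating the coefficients of cos(5x) and sin(5x) gives A = 30/169, B = -25/338, so y_p = -25*sin(5*x)/338 + 30*cos(5*x)/169.
General solution: y = -25*sin(5*x)/338 + 30*cos(5*x)/169 + C1*exp(-x) + C2*x*exp(-x).
Apply the initial conditions: y(0) = 30/169 + C1 = 0 and y'(0) = -125/338 + C2 - C1 = -5. Solving gives C1 = -30/169, C2 = -125/26.

y = -30*exp(-x)/169 - 25*sin(5*x)/338 + 30*cos(5*x)/169 - 125*x*exp(-x)/26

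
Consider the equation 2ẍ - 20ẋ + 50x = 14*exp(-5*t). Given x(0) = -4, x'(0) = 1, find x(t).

x = -407*exp(5*t)/100 + 7*exp(-5*t)/100 + 217*t*exp(5*t)/10

Divide through by 2: x'' - 10x' + 25x = 7*exp(-5*t).
Characteristic equation r² - 10r + 25 = 0 has discriminant (-10)² - 4·(25) = 0, so r = 5 is a repeated root.
Hence x_h = (C1 + C2*t)*exp(5*t).
Try x_p = A*exp(-5*t). Substituting into the equation and dividing by exp(-5*t) gives A = 7/100, so x_p = 7*exp(-5*t)/100.
General solution: x = 7*exp(-5*t)/100 + C1*exp(5*t) + C2*t*exp(5*t).
Apply the initial conditions: x(0) = 7/100 + C1 = -4 and x'(0) = -7/20 + C2 + 5*C1 = 1. Solving gives C1 = -407/100, C2 = 217/10.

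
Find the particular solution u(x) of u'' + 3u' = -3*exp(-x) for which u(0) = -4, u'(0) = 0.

u = -5 - exp(-3*x)/2 + 3*exp(-x)/2

Characteristic equation r² + 3r = 0 factors as (r + 3)r = 0, so r = -3, 0.
Hence u_h = C1*exp(-3*x) + C2.
Try u_p = A*exp(-x). Substituting into the equation and dividing by exp(-x) gives A = 3/2, so u_p = 3*exp(-x)/2.
General solution: u = C2 + 3*exp(-x)/2 + C1*exp(-3*x).
Apply the initial conditions: u(0) = 3/2 + C1 + C2 = -4 and u'(0) = -3/2 - 3*C1 = 0. Solving gives C1 = -1/2, C2 = -5.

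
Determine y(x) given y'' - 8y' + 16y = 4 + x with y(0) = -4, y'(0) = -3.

Characteristic equation r² - 8r + 16 = 0 has discriminant (-8)² - 4·(16) = 0, so r = 4 is a repeated root.
Hence y_h = (C1 + C2*x)*exp(4*x).
For the particular solution try y_p = A0 + A1*x. Substituting and matching coefficients of each power of x gives A0 = 9/32, A1 = 1/16, so y_p = 9/32 + x/16.
General solution: y = 9/32 + x/16 + C1*exp(4*x) + C2*x*exp(4*x).
Apply the initial conditions: y(0) = 9/32 + C1 = -4 and y'(0) = 1/16 + C2 + 4*C1 = -3. Solving gives C1 = -137/32, C2 = 225/16.

y = 9/32 - 137*exp(4*x)/32 + x/16 + 225*x*exp(4*x)/16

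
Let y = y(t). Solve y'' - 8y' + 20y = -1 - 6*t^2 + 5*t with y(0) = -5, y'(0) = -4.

y = -2/125 - 3*t**2/10 + t/100 - 623*cos(2*t)*exp(4*t)/125 + 7963*exp(4*t)*sin(2*t)/1000

Characteristic equation r² - 8r + 20 = 0 has discriminant (-8)² - 4·(20) = -16 < 0, so r = 4 ± 2i.
Hence y_h = C1*cos(2*t)*exp(4*t) + C2*exp(4*t)*sin(2*t).
For the particular solution try y_p = A0 + A1*t + A2*t^2. Substituting and matching coefficients of each power of t gives A0 = -2/125, A1 = 1/100, A2 = -3/10, so y_p = -2/125 - 3*t^2/10 + t/100.
General solution: y = -2/125 - 3*t^2/10 + t/100 + C1*cos(2*t)*exp(4*t) + C2*exp(4*t)*sin(2*t).
Apply the initial conditions: y(0) = -2/125 + C1 = -5 and y'(0) = 1/100 + 2*C2 + 4*C1 = -4. Solving gives C1 = -623/125, C2 = 7963/1000.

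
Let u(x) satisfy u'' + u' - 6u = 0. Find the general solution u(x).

u = C1*exp(-3*x) + C2*exp(2*x)

Characteristic equation r² + r - 6 = 0 factors as (r + 3)(r - 2) = 0, so r = -3, 2.
Hence u_h = C1*exp(-3*x) + C2*exp(2*x).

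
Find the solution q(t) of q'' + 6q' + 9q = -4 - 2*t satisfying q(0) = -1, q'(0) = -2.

q = -8/27 - 19*exp(-3*t)/27 - 2*t/9 - 35*t*exp(-3*t)/9

Characteristic equation r² + 6r + 9 = 0 has discriminant (6)² - 4·(9) = 0, so r = -3 is a repeated root.
Hence q_h = (C1 + C2*t)*exp(-3*t).
For the particular solution try q_p = A0 + A1*t. Substituting and matching coefficients of each power of t gives A0 = -8/27, A1 = -2/9, so q_p = -8/27 - 2*t/9.
General solution: q = -8/27 - 2*t/9 + C1*exp(-3*t) + C2*t*exp(-3*t).
Apply the initial conditions: q(0) = -8/27 + C1 = -1 and q'(0) = -2/9 + C2 - 3*C1 = -2. Solving gives C1 = -19/27, C2 = -35/9.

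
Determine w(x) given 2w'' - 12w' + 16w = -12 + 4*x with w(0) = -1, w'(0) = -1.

Divide through by 2: w'' - 6w' + 8w = -6 + 2*x.
Characteristic equation r² - 6r + 8 = 0 factors as (r - 4)(r - 2) = 0, so r = 4, 2.
Hence w_h = C1*exp(4*x) + C2*exp(2*x).
For the particular solution try w_p = A0 + A1*x. Substituting and matching coefficients of each power of x gives A0 = -9/16, A1 = 1/4, so w_p = -9/16 + x/4.
General solution: w = -9/16 + x/4 + C1*exp(4*x) + C2*exp(2*x).
Apply the initial conditions: w(0) = -9/16 + C1 + C2 = -1 and w'(0) = 1/4 + 2*C2 + 4*C1 = -1. Solving gives C1 = -3/16, C2 = -1/4.

w = -9/16 - 3*exp(4*x)/16 - exp(2*x)/4 + x/4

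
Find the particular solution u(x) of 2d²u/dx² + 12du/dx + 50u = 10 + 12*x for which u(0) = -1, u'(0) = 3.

Divide through by 2: u'' + 6u' + 25u = 5 + 6*x.
Characteristic equation r² + 6r + 25 = 0 has discriminant (6)² - 4·(25) = -64 < 0, so r = -3 ± 4i.
Hence u_h = C1*cos(4*x)*exp(-3*x) + C2*exp(-3*x)*sin(4*x).
For the particular solution try u_p = A0 + A1*x. Substituting and matching coefficients of each power of x gives A0 = 89/625, A1 = 6/25, so u_p = 89/625 + 6*x/25.
General solution: u = 89/625 + 6*x/25 + C1*cos(4*x)*exp(-3*x) + C2*exp(-3*x)*sin(4*x).
Apply the initial conditions: u(0) = 89/625 + C1 = -1 and u'(0) = 6/25 - 3*C1 + 4*C2 = 3. Solving gives C1 = -714/625, C2 = -417/2500.

u = 89/625 + 6*x/25 - 714*cos(4*x)*exp(-3*x)/625 - 417*exp(-3*x)*sin(4*x)/2500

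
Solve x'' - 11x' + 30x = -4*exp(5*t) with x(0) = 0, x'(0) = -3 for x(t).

x = -7*exp(6*t) + 7*exp(5*t) + 4*t*exp(5*t)

Characteristic equation r² - 11r + 30 = 0 factors as (r - 6)(r - 5) = 0, so r = 6, 5.
Hence x_h = C1*exp(6*t) + C2*exp(5*t).
Since exp(5*t) solves the homogeneous equation (r = 5 is a root of multiplicity 1), multiply the trial by t. Try x_p = A*t*exp(5*t). Substituting into the equation and dividing by exp(5*t) gives A = 4, so x_p = 4*t*exp(5*t).
General solution: x = C1*exp(6*t) + C2*exp(5*t) + 4*t*exp(5*t).
Apply the initial conditions: x(0) = C1 + C2 = 0 and x'(0) = 4 + 5*C2 + 6*C1 = -3. Solving gives C1 = -7, C2 = 7.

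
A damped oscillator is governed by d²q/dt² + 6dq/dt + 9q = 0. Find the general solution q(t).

q = C1*exp(-3*t) + C2*t*exp(-3*t)

Characteristic equation r² + 6r + 9 = 0 has discriminant (6)² - 4·(9) = 0, so r = -3 is a repeated root.
Hence q_h = (C1 + C2*t)*exp(-3*t).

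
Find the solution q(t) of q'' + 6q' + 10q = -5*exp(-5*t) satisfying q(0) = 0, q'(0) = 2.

Characteristic equation r² + 6r + 10 = 0 has discriminant (6)² - 4·(10) = -4 < 0, so r = -3 ± i.
Hence q_h = C1*cos(t)*exp(-3*t) + C2*exp(-3*t)*sin(t).
Try q_p = A*exp(-5*t). Substituting into the equation and dividing by exp(-5*t) gives A = -1, so q_p = -exp(-5*t).
General solution: q = -exp(-5*t) + C1*cos(t)*exp(-3*t) + C2*exp(-3*t)*sin(t).
Apply the initial conditions: q(0) = -1 + C1 = 0 and q'(0) = 5 + C2 - 3*C1 = 2. Solving gives C1 = 1, C2 = 0.

q = -exp(-5*t) + cos(t)*exp(-3*t)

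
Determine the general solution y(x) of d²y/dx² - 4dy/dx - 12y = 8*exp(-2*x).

y = C1*exp(6*x) + C2*exp(-2*x) - x*exp(-2*x)

Characteristic equation r² - 4r - 12 = 0 factors as (r - 6)(r + 2) = 0, so r = 6, -2.
Hence y_h = C1*exp(6*x) + C2*exp(-2*x).
Since exp(-2*x) solves the homogeneous equation (r = -2 is a root of multiplicity 1), multiply the trial by x. Try y_p = A*x*exp(-2*x). Substituting into the equation and dividing by exp(-2*x) gives A = -1, so y_p = -x*exp(-2*x).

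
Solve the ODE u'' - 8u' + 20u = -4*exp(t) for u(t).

u = -4*exp(t)/13 + C1*cos(2*t)*exp(4*t) + C2*exp(4*t)*sin(2*t)

Characteristic equation r² - 8r + 20 = 0 has discriminant (-8)² - 4·(20) = -16 < 0, so r = 4 ± 2i.
Hence u_h = C1*cos(2*t)*exp(4*t) + C2*exp(4*t)*sin(2*t).
Try u_p = A*exp(t). Substituting into the equation and dividing by exp(t) gives A = -4/13, so u_p = -4*exp(t)/13.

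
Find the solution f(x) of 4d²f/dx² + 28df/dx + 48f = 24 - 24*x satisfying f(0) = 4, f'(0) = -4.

Divide through by 4: f'' + 7f' + 12f = 6 - 6*x.
Characteristic equation r² + 7r + 12 = 0 factors as (r + 4)(r + 3) = 0, so r = -4, -3.
Hence f_h = C1*exp(-4*x) + C2*exp(-3*x).
For the particular solution try f_p = A0 + A1*x. Substituting and matching coefficients of each power of x gives A0 = 19/24, A1 = -1/2, so f_p = 19/24 - x/2.
General solution: f = 19/24 - x/2 + C1*exp(-4*x) + C2*exp(-3*x).
Apply the initial conditions: f(0) = 19/24 + C1 + C2 = 4 and f'(0) = -1/2 - 4*C1 - 3*C2 = -4. Solving gives C1 = -49/8, C2 = 28/3.

f = 19/24 - 49*exp(-4*x)/8 - x/2 + 28*exp(-3*x)/3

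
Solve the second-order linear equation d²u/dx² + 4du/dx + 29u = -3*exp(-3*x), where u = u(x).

u = -3*exp(-3*x)/26 + C1*cos(5*x)*exp(-2*x) + C2*exp(-2*x)*sin(5*x)

Characteristic equation r² + 4r + 29 = 0 has discriminant (4)² - 4·(29) = -100 < 0, so r = -2 ± 5i.
Hence u_h = C1*cos(5*x)*exp(-2*x) + C2*exp(-2*x)*sin(5*x).
Try u_p = A*exp(-3*x). Substituting into the equation and dividing by exp(-3*x) gives A = -3/26, so u_p = -3*exp(-3*x)/26.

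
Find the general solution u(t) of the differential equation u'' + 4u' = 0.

u = C2 + C1*exp(-4*t)

Characteristic equation r² + 4r = 0 factors as (r + 4)r = 0, so r = -4, 0.
Hence u_h = C1*exp(-4*t) + C2.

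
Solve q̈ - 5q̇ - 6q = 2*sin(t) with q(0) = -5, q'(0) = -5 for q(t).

Characteristic equation r² - 5r - 6 = 0 factors as (r - 6)(r + 1) = 0, so r = 6, -1.
Hence q_h = C1*exp(6*t) + C2*exp(-t).
Try q_p = A*cos(t) + B*sin(t). Substituting and equating the coefficients of cos(t) and sin(t) gives A = 5/37, B = -7/37, so q_p = -7*sin(t)/37 + 5*cos(t)/37.
General solution: q = -7*sin(t)/37 + 5*cos(t)/37 + C1*exp(6*t) + C2*exp(-t).
Apply the initial conditions: q(0) = 5/37 + C1 + C2 = -5 and q'(0) = -7/37 - C2 + 6*C1 = -5. Solving gives C1 = -368/259, C2 = -26/7.

q = -368*exp(6*t)/259 - 26*exp(-t)/7 - 7*sin(t)/37 + 5*cos(t)/37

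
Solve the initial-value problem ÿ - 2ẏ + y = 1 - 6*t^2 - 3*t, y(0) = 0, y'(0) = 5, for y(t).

y = -41 - 27*t - 6*t**2 + 41*exp(t) - 9*t*exp(t)

Characteristic equation r² - 2r + 1 = 0 has discriminant (-2)² - 4·(1) = 0, so r = 1 is a repeated root.
Hence y_h = (C1 + C2*t)*exp(t).
For the particular solution try y_p = A0 + A1*t + A2*t^2. Substituting and matching coefficients of each power of t gives A0 = -41, A1 = -27, A2 = -6, so y_p = -41 - 27*t - 6*t^2.
General solution: y = -41 - 27*t - 6*t^2 + C1*exp(t) + C2*t*exp(t).
Apply the initial conditions: y(0) = -41 + C1 = 0 and y'(0) = -27 + C1 + C2 = 5. Solving gives C1 = 41, C2 = -9.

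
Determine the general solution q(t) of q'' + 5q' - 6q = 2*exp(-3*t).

q = -exp(-3*t)/6 + C1*exp(t) + C2*exp(-6*t)

Characteristic equation r² + 5r - 6 = 0 factors as (r - 1)(r + 6) = 0, so r = 1, -6.
Hence q_h = C1*exp(t) + C2*exp(-6*t).
Try q_p = A*exp(-3*t). Substituting into the equation and dividing by exp(-3*t) gives A = -1/6, so q_p = -exp(-3*t)/6.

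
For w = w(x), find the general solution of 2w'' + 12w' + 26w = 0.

w = C1*cos(2*x)*exp(-3*x) + C2*exp(-3*x)*sin(2*x)

Divide through by 2: w'' + 6w' + 13w = 0.
Characteristic equation r² + 6r + 13 = 0 has discriminant (6)² - 4·(13) = -16 < 0, so r = -3 ± 2i.
Hence w_h = C1*cos(2*x)*exp(-3*x) + C2*exp(-3*x)*sin(2*x).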